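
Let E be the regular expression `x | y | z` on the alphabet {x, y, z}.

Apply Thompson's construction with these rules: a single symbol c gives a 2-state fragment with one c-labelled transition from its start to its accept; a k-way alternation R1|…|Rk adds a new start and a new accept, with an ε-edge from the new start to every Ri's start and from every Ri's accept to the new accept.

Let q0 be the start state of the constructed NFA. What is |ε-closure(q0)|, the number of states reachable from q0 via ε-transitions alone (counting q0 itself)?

4

Compute the ε-closure size of each fragment's start state recursively; a symbol fragment's start has no outgoing ε-edge, so its closure is just itself (size 1).
  x | y | z — new start ε-reaches every alternative's start; none of them accept ε, so the new accept is not reached: |ε-closure| = 1 + 1 + 1 + 1 = 4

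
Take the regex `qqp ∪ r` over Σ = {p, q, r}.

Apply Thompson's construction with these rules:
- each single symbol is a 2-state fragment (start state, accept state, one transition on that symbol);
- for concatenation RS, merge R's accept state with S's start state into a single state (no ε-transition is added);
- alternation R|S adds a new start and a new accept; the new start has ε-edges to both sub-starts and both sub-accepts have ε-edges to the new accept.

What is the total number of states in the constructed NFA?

Recursing over subexpressions:
Each of the 4 symbol leaves contributes a 2-state fragment.
  qqp → 4 states
  qqp ∪ r → 8 states

8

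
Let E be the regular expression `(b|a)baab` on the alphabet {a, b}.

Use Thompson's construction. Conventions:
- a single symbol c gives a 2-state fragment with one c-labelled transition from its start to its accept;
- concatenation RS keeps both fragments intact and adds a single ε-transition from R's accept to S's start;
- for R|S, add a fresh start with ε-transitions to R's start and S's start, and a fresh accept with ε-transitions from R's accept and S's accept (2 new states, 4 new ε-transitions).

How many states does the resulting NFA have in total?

Per subexpression:
Each of the 6 symbol leaves contributes a 2-state fragment.
  b|a : 6 states
  (b|a)baab : 14 states

14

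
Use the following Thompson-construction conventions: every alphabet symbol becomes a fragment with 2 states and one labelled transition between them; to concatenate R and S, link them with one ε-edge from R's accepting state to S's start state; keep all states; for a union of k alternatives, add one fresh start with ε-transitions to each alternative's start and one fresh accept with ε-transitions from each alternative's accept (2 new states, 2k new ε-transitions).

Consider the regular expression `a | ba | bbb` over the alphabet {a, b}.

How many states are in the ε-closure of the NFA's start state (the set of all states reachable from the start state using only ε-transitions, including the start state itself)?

4

Compute the ε-closure size of each fragment's start state recursively; a symbol fragment's start has no outgoing ε-edge, so its closure is just itself (size 1).
  ba → same as the first factor's closure: |closure| = 1
  bbb → |closure| equals the left operand's closure size = 1 (its accept is not ε-reachable, so the closure stops there)
  a | ba | bbb → |closure| = 1 + 1 + 1 + 1 = 4 (the new accept is not ε-reachable since no branch accepts ε)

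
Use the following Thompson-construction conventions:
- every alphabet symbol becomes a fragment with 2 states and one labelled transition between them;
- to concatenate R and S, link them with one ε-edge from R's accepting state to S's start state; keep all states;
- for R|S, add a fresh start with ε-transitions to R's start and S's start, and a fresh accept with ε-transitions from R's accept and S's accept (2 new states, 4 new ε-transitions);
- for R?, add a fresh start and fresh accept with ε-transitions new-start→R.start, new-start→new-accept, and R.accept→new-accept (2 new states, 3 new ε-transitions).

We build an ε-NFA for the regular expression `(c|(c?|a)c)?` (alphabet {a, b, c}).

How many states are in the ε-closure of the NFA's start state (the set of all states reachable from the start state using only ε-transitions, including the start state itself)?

11

Work bottom-up. For each fragment F, track |ε-closure(F.start)| and whether F's accept lies in that closure (i.e. whether F accepts ε). A single-symbol fragment has closure size 1 and does not accept ε.
  c? → C = 1 (new start) + 1 (body) + 1 (new accept, via ε) = 3
  c?|a → C = 1 (new start) + (3 + 1) + 1 (new accept, since some branch ε-reaches its own accept) = 6
  (c?|a)c → C = 6 + 1 = 7 (closure spills across the concat boundary because the left factor accepts ε)
  c|(c?|a)c → new start ε-reaches every alternative's start; none of them accept ε, so the new accept is not reached: C = 1 + 1 + 7 = 9
  (c|(c?|a)c)? → new start has ε-edges to the inner start and to the new accept, so C = 2 + 9 = 11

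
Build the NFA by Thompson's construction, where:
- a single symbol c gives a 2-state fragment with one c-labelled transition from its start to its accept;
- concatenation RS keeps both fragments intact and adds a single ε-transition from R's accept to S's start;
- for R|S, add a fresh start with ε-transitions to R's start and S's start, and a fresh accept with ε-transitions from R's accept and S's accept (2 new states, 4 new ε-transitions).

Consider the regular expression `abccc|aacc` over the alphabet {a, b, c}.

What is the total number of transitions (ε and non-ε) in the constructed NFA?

20

Building bottom-up:
Each of the 9 symbol leaves contributes 1 transition (1 symbol, 0 ε).
  abccc → 9 transitions (5 symbol, 4 ε)
  aacc → 7 transitions (4 symbol, 3 ε)
  abccc|aacc → 20 transitions (9 symbol, 11 ε)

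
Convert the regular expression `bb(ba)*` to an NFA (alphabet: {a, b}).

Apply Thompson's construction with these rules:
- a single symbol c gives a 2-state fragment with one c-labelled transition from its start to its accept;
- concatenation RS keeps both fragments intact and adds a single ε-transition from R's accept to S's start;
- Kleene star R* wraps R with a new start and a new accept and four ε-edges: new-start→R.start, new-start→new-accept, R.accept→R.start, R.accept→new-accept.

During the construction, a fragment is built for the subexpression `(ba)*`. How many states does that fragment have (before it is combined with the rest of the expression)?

Fragment for `(ba)*`:
Each of the 2 symbol leaves contributes a 2-state fragment.
  ba — 4 states
  (ba)* — 6 states

6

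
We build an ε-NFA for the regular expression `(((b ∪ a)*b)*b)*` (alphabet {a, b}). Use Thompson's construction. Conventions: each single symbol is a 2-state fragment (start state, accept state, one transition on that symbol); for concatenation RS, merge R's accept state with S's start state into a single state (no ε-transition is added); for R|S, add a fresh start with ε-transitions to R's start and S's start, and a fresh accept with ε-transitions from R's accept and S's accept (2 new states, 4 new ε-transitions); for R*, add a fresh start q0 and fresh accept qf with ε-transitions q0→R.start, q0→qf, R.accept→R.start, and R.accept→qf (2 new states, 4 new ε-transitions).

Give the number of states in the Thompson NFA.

Building bottom-up:
Each of the 4 symbol leaves contributes a 2-state fragment.
  b ∪ a — 6 states
  (b ∪ a)* — 8 states
  (b ∪ a)*b — 9 states
  ((b ∪ a)*b)* — 11 states
  ((b ∪ a)*b)*b — 12 states
  (((b ∪ a)*b)*b)* — 14 states

14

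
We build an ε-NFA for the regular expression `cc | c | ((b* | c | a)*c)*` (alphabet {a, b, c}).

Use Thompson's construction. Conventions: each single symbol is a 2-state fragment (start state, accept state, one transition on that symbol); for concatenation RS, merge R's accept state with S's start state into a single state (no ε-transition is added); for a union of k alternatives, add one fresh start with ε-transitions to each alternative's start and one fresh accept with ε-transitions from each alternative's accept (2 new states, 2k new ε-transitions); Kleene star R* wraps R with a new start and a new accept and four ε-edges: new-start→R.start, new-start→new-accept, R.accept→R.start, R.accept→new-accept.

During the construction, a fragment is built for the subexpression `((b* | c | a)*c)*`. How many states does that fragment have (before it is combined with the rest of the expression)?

15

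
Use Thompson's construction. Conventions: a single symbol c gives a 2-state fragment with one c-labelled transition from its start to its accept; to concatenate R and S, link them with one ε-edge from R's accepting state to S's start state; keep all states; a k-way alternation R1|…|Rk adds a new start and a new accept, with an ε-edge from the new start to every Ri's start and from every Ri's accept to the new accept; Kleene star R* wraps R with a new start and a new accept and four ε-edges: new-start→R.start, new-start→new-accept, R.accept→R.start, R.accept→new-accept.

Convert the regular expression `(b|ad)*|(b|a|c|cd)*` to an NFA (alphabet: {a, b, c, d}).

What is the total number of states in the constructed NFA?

By structural recursion:
Each of the 8 symbol leaves contributes a 2-state fragment.
  ad — 4 states
  b|ad — 8 states
  (b|ad)* — 10 states
  cd — 4 states
  b|a|c|cd — 12 states
  (b|a|c|cd)* — 14 states
  (b|ad)*|(b|a|c|cd)* — 26 states

26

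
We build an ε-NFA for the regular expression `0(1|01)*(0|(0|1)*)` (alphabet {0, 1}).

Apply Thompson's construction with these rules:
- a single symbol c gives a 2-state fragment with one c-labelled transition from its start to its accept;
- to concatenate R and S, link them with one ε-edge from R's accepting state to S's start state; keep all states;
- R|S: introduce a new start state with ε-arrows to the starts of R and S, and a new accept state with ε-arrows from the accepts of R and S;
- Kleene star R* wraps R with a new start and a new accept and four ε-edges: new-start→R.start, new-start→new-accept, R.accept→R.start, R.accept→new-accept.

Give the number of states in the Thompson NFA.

24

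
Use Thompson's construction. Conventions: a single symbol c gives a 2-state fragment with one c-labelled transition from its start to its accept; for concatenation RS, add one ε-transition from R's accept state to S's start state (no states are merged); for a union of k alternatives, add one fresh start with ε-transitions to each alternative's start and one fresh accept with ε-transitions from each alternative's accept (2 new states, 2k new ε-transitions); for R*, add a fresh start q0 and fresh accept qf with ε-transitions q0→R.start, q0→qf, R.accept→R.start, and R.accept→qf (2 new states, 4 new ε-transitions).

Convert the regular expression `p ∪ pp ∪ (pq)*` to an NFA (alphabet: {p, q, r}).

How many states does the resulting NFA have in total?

Per subexpression:
Each of the 5 symbol leaves contributes a 2-state fragment.
  pp — 4 states
  pq — 4 states
  (pq)* — 6 states
  p ∪ pp ∪ (pq)* — 14 states

14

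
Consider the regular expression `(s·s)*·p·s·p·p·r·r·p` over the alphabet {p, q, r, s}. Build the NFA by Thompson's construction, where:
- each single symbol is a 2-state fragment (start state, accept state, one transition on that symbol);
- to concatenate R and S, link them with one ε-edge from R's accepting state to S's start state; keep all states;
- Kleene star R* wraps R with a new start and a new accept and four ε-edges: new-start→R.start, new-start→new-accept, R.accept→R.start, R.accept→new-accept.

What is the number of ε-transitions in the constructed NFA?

Recursing over subexpressions:
Each of the 9 symbol leaves contributes 0 ε-transitions.
  s·s = 1 ε-transition
  (s·s)* = 5 ε-transitions
  (s·s)*·p·s·p·p·r·r·p = 12 ε-transitions

12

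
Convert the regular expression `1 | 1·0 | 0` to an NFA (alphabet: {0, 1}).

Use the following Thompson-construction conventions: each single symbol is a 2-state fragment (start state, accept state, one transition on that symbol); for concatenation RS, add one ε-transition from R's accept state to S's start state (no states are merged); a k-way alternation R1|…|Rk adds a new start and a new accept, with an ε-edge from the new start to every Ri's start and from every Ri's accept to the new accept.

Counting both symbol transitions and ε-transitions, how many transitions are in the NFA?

11

By structural recursion:
Each of the 4 symbol leaves contributes 1 transition (1 symbol, 0 ε).
  1·0 = 3 transitions (2 symbol, 1 ε)
  1 | 1·0 | 0 = 11 transitions (4 symbol, 7 ε)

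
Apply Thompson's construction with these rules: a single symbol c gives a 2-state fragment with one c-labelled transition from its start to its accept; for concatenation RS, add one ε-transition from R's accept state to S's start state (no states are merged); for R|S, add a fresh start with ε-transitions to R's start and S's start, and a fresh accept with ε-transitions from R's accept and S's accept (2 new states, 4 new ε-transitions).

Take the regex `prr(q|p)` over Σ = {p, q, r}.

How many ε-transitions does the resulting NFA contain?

7

By structural recursion:
Each of the 5 symbol leaves contributes 0 ε-transitions.
  q|p : 4 ε-transitions
  prr(q|p) : 7 ε-transitions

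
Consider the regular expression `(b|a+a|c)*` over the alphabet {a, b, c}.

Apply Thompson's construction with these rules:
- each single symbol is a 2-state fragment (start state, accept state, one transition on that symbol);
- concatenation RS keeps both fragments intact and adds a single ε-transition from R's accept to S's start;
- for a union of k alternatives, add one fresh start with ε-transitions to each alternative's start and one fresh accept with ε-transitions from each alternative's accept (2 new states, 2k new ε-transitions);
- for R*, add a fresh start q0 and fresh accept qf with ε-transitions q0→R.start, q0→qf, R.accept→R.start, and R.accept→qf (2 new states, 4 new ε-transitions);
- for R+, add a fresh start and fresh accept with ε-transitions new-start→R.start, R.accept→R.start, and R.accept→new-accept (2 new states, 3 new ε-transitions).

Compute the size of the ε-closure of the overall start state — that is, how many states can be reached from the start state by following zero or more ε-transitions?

Let C(F) = |ε-closure(F.start)| within fragment F, and note whether F accepts ε. Symbol fragments have C = 1 and do not accept ε. Then:
  a+ → new start ε-reaches only the body's start; the new accept needs a symbol first: C = 1 + 1 = 2
  a+a → same as the first factor's closure: C = 2
  b|a+a|c → new start ε-reaches every alternative's start; none of them accept ε, so the new accept is not reached: C = 1 + 1 + 2 + 1 = 5
  (b|a+a|c)* → the star's fresh start ε-reaches both the body's start and the fresh accept: C = 2 + 5 = 7

7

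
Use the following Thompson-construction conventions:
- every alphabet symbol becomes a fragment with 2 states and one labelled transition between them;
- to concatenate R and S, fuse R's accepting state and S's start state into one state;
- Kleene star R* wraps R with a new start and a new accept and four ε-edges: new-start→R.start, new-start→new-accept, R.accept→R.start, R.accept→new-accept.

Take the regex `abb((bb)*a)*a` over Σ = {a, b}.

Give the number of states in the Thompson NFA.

Building bottom-up:
Each of the 7 symbol leaves contributes a 2-state fragment.
  bb → 3 states
  (bb)* → 5 states
  (bb)*a → 6 states
  ((bb)*a)* → 8 states
  abb((bb)*a)*a → 12 states

12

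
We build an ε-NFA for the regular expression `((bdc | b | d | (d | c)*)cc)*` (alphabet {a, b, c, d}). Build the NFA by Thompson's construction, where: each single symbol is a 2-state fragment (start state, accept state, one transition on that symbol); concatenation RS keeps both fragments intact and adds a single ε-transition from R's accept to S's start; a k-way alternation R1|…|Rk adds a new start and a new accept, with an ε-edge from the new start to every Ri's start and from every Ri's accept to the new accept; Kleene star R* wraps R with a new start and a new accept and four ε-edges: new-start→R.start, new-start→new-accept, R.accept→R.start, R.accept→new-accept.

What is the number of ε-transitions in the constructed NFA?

Recursing over subexpressions:
Each of the 9 symbol leaves contributes 0 ε-transitions.
  bdc : 2 ε-transitions
  d | c : 4 ε-transitions
  (d | c)* : 8 ε-transitions
  bdc | b | d | (d | c)* : 18 ε-transitions
  (bdc | b | d | (d | c)*)cc : 20 ε-transitions
  ((bdc | b | d | (d | c)*)cc)* : 24 ε-transitions

24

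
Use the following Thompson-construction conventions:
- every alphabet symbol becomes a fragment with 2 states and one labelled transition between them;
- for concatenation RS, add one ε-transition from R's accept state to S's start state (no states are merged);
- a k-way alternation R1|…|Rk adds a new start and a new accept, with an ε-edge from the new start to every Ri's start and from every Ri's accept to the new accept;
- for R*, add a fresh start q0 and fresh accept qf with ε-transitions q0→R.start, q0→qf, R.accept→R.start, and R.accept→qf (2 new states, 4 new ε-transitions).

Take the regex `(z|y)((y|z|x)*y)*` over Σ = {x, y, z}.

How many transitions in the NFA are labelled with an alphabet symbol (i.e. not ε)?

6

Recursing over subexpressions:
Each of the 6 symbol leaves contributes exactly 1 symbol transition.
  z|y : 2 symbol transitions
  y|z|x : 3 symbol transitions
  (y|z|x)* : 3 symbol transitions
  (y|z|x)*y : 4 symbol transitions
  ((y|z|x)*y)* : 4 symbol transitions
  (z|y)((y|z|x)*y)* : 6 symbol transitions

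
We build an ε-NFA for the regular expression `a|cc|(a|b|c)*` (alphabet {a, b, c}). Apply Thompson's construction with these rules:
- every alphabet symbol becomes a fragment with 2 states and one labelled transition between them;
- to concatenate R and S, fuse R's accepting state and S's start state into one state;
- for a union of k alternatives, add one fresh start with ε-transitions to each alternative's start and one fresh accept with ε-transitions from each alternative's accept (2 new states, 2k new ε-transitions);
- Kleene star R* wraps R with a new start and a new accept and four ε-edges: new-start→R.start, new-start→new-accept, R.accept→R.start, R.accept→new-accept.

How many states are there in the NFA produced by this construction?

17

Recursing over subexpressions:
Each of the 6 symbol leaves contributes a 2-state fragment.
  cc → 3 states
  a|b|c → 8 states
  (a|b|c)* → 10 states
  a|cc|(a|b|c)* → 17 states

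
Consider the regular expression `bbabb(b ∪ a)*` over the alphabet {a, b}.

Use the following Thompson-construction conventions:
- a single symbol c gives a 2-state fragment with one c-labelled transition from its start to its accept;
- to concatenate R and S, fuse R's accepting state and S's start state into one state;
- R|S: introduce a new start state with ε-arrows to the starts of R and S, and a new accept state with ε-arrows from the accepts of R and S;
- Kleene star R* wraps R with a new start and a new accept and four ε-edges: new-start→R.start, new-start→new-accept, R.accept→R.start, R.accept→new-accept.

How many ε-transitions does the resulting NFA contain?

8

Recursing over subexpressions:
Each of the 7 symbol leaves contributes 0 ε-transitions.
  b ∪ a = 4 ε-transitions
  (b ∪ a)* = 8 ε-transitions
  bbabb(b ∪ a)* = 8 ε-transitions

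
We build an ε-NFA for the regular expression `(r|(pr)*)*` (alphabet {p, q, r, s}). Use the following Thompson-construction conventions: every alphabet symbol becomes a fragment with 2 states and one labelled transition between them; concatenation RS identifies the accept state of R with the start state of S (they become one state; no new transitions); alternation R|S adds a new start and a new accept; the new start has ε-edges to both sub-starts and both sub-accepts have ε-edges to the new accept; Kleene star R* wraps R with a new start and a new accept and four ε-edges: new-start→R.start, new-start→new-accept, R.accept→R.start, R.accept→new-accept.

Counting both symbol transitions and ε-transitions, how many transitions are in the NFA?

Per subexpression:
Each of the 3 symbol leaves contributes 1 transition (1 symbol, 0 ε).
  pr = 2 transitions (2 symbol, 0 ε)
  (pr)* = 6 transitions (2 symbol, 4 ε)
  r|(pr)* = 11 transitions (3 symbol, 8 ε)
  (r|(pr)*)* = 15 transitions (3 symbol, 12 ε)

15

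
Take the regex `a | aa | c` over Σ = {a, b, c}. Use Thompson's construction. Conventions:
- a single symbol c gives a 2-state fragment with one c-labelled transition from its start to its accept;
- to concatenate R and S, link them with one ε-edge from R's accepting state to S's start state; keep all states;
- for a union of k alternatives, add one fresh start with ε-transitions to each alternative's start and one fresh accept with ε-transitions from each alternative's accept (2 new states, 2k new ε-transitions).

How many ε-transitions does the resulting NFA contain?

Recursing over subexpressions:
Each of the 4 symbol leaves contributes 0 ε-transitions.
  aa — 1 ε-transition
  a | aa | c — 7 ε-transitions

7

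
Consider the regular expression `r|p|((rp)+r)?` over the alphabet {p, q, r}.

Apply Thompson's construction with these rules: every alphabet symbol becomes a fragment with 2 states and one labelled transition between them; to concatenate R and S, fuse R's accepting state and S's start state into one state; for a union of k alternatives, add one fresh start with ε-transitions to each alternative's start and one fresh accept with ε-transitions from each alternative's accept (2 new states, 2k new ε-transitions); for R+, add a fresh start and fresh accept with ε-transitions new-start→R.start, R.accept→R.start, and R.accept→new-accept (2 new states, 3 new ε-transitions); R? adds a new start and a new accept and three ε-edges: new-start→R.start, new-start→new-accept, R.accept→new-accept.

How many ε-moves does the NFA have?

Recursing over subexpressions:
Each of the 5 symbol leaves contributes 0 ε-transitions.
  rp : 0 ε-transitions
  (rp)+ : 3 ε-transitions
  (rp)+r : 3 ε-transitions
  ((rp)+r)? : 6 ε-transitions
  r|p|((rp)+r)? : 12 ε-transitions

12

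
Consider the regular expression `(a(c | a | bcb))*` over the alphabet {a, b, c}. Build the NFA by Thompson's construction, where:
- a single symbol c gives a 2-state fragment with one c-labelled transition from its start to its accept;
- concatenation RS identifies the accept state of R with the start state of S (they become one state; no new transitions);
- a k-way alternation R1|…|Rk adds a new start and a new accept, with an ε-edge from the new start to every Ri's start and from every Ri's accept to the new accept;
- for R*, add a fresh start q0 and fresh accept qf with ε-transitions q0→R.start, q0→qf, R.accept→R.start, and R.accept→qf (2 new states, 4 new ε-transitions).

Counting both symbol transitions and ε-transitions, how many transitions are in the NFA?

16

By structural recursion:
Each of the 6 symbol leaves contributes 1 transition (1 symbol, 0 ε).
  bcb : 3 transitions (3 symbol, 0 ε)
  c | a | bcb : 11 transitions (5 symbol, 6 ε)
  a(c | a | bcb) : 12 transitions (6 symbol, 6 ε)
  (a(c | a | bcb))* : 16 transitions (6 symbol, 10 ε)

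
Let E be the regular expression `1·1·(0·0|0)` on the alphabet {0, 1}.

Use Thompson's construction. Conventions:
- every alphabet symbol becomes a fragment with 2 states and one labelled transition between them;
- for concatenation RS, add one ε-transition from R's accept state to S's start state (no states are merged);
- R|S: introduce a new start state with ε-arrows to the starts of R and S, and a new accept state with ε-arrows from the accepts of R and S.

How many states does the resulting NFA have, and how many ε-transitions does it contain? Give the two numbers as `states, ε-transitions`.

By structural recursion:
Each of the 5 symbol leaves contributes 2 states and 0 ε-transitions.
  0·0 = 4 states, 1 ε-transition
  0·0|0 = 8 states, 5 ε-transitions
  1·1·(0·0|0) = 12 states, 7 ε-transitions

12, 7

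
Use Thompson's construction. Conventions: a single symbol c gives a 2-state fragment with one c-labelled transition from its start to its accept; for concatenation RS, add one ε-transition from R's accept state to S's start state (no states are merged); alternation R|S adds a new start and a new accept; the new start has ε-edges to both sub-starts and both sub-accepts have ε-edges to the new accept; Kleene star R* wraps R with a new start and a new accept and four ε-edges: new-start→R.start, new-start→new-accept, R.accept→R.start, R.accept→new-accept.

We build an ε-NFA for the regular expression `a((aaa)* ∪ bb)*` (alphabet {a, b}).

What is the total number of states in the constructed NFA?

Recursing over subexpressions:
Each of the 6 symbol leaves contributes a 2-state fragment.
  aaa = 6 states
  (aaa)* = 8 states
  bb = 4 states
  (aaa)* ∪ bb = 14 states
  ((aaa)* ∪ bb)* = 16 states
  a((aaa)* ∪ bb)* = 18 states

18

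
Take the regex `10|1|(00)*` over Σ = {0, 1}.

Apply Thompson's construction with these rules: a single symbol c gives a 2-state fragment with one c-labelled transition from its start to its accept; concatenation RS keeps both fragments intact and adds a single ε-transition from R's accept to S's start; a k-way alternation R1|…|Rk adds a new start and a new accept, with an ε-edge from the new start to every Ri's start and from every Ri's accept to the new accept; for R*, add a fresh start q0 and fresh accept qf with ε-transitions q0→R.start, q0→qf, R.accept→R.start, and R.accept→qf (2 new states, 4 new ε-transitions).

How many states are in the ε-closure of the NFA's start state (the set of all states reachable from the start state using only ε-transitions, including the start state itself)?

7

Compute the ε-closure size of each fragment's start state recursively; a symbol fragment's start has no outgoing ε-edge, so its closure is just itself (size 1).
  10 — |ε-closure| equals the left operand's closure size = 1 (its accept is not ε-reachable, so the closure stops there)
  00 — |ε-closure| equals the left operand's closure size = 1 (its accept is not ε-reachable, so the closure stops there)
  (00)* — new start has ε-edges to the inner start and to the new accept, so |ε-closure| = 2 + 1 = 3
  10|1|(00)* — new start ε-reaches every alternative's start; at least one alternative accepts ε, so the union's new accept is reached too: |ε-closure| = 1 + 1 + 1 + 3 + 1 = 7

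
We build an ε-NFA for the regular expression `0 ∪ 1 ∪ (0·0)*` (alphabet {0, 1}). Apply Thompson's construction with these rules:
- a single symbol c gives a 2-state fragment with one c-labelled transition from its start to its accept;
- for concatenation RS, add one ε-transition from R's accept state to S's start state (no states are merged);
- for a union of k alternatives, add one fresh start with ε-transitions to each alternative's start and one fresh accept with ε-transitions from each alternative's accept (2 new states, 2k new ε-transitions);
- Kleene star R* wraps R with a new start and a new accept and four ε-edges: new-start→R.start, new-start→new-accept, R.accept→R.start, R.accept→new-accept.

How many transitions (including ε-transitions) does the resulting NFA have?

15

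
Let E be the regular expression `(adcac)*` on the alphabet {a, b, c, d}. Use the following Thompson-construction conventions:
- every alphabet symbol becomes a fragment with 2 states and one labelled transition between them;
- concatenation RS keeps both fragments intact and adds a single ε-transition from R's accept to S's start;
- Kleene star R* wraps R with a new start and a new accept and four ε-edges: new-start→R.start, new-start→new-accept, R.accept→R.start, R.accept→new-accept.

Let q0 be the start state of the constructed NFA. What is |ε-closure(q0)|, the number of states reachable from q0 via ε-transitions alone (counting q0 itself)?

3

Let C(F) = |ε-closure(F.start)| within fragment F, and note whether F accepts ε. Symbol fragments have C = 1 and do not accept ε. Then:
  adcac → |closure| equals the left operand's closure size = 1 (its accept is not ε-reachable, so the closure stops there)
  (adcac)* → new start has ε-edges to the inner start and to the new accept, so |closure| = 2 + 1 = 3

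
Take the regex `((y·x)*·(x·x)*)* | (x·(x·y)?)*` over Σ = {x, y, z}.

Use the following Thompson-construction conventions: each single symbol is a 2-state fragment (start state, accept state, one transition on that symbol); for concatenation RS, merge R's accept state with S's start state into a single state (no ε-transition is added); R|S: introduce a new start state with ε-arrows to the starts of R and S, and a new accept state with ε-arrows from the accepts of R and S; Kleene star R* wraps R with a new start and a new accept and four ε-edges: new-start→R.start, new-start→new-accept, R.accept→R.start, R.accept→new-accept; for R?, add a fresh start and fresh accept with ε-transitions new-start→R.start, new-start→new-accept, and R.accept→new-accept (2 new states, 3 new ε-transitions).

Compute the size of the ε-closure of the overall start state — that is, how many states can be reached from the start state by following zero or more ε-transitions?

Let C(F) = |ε-closure(F.start)| within fragment F, and note whether F accepts ε. Symbol fragments have C = 1 and do not accept ε. Then:
  y·x — |ε-closure| equals the left operand's closure size = 1 (its accept is not ε-reachable, so the closure stops there)
  (y·x)* — the star's fresh start ε-reaches both the body's start and the fresh accept: |ε-closure| = 2 + 1 = 3
  x·x — |ε-closure| equals the left operand's closure size = 1 (its accept is not ε-reachable, so the closure stops there)
  (x·x)* — |ε-closure| = 1 (new start) + 1 (body) + 1 (new accept) = 3
  (y·x)*·(x·x)* — the left operand accepts ε, so the closure extends into the next operand (the shared merged state is already counted); |ε-closure| = 3 + (3−1) = 5
  ((y·x)*·(x·x)*)* — new start has ε-edges to the inner start and to the new accept, so |ε-closure| = 2 + 5 = 7
  x·y — |ε-closure| equals the left operand's closure size = 1 (its accept is not ε-reachable, so the closure stops there)
  (x·y)? — |ε-closure| = 1 (new start) + 1 (body) + 1 (new accept, via ε) = 3
  x·(x·y)? — same as the first factor's closure: |ε-closure| = 1
  (x·(x·y)?)* — |ε-closure| = 1 (new start) + 1 (body) + 1 (new accept) = 3
  ((y·x)*·(x·x)*)* | (x·(x·y)?)* — new start ε-reaches every alternative's start; at least one alternative accepts ε, so the union's new accept is reached too: |ε-closure| = 1 + 7 + 3 + 1 = 12

12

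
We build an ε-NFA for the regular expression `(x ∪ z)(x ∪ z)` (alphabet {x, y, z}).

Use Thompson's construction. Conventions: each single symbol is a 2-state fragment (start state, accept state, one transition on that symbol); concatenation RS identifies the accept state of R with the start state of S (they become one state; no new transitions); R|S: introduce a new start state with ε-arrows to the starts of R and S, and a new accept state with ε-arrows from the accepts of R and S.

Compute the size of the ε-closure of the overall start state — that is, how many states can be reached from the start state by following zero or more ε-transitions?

3

Work bottom-up. For each fragment F, track |ε-closure(F.start)| and whether F's accept lies in that closure (i.e. whether F accepts ε). A single-symbol fragment has closure size 1 and does not accept ε.
  x ∪ z : C = 1 + 1 + 1 = 3 (the new accept is not ε-reachable since no branch accepts ε)
  x ∪ z : new start ε-reaches every alternative's start; none of them accept ε, so the new accept is not reached: C = 1 + 1 + 1 = 3
  (x ∪ z)(x ∪ z) : C equals the left operand's closure size = 3 (its accept is not ε-reachable, so the closure stops there)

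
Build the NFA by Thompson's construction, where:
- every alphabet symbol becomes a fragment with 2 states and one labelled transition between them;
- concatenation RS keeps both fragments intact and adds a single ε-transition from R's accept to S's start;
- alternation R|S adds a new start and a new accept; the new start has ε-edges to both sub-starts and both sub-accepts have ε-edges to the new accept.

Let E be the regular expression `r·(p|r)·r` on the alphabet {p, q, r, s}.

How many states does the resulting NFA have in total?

By structural recursion:
Each of the 4 symbol leaves contributes a 2-state fragment.
  p|r → 6 states
  r·(p|r)·r → 10 states

10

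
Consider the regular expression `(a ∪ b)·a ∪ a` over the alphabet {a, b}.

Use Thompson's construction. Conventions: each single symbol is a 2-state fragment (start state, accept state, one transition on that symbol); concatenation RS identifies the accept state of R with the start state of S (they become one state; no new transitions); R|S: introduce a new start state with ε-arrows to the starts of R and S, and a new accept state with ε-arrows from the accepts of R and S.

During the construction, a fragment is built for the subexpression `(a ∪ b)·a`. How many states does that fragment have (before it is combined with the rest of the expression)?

Fragment for `(a ∪ b)·a`:
Each of the 3 symbol leaves contributes a 2-state fragment.
  a ∪ b → 6 states
  (a ∪ b)·a → 7 states

7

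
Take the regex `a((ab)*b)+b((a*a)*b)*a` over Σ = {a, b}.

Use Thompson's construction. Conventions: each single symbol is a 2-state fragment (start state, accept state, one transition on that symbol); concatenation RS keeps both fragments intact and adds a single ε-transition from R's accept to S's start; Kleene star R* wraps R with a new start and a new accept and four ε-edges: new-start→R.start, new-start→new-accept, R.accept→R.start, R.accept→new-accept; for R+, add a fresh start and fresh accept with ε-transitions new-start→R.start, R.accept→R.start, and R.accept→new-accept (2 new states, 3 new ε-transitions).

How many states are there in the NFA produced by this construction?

28

Per subexpression:
Each of the 9 symbol leaves contributes a 2-state fragment.
  ab : 4 states
  (ab)* : 6 states
  (ab)*b : 8 states
  ((ab)*b)+ : 10 states
  a* : 4 states
  a*a : 6 states
  (a*a)* : 8 states
  (a*a)*b : 10 states
  ((a*a)*b)* : 12 states
  a((ab)*b)+b((a*a)*b)*a : 28 states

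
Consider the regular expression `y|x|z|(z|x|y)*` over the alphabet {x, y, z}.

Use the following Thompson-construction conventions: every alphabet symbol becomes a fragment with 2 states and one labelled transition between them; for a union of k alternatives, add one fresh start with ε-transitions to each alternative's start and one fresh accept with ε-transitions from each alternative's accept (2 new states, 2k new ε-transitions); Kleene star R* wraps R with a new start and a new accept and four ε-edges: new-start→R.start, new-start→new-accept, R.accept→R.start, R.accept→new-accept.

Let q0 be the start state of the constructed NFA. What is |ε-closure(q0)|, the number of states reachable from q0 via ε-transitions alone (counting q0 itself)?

11

Compute the ε-closure size of each fragment's start state recursively; a symbol fragment's start has no outgoing ε-edge, so its closure is just itself (size 1).
  z|x|y — new start ε-reaches every alternative's start; none of them accept ε, so the new accept is not reached: |closure| = 1 + 1 + 1 + 1 = 4
  (z|x|y)* — the star's fresh start ε-reaches both the body's start and the fresh accept: |closure| = 2 + 4 = 6
  y|x|z|(z|x|y)* — new start ε-reaches every alternative's start; at least one alternative accepts ε, so the union's new accept is reached too: |closure| = 1 + 1 + 1 + 1 + 6 + 1 = 11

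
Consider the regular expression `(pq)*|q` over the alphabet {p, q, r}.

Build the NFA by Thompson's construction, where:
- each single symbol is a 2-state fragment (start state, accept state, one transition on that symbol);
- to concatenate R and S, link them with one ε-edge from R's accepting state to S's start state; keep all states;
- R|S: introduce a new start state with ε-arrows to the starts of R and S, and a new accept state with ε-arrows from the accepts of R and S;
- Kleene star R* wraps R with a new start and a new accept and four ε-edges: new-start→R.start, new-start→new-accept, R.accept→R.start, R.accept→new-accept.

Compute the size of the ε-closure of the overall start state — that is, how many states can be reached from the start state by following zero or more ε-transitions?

6

Compute the ε-closure size of each fragment's start state recursively; a symbol fragment's start has no outgoing ε-edge, so its closure is just itself (size 1).
  pq : |ε-closure| equals the left operand's closure size = 1 (its accept is not ε-reachable, so the closure stops there)
  (pq)* : |ε-closure| = 1 (new start) + 1 (body) + 1 (new accept) = 3
  (pq)*|q : new start ε-reaches every alternative's start; at least one alternative accepts ε, so the union's new accept is reached too: |ε-closure| = 1 + 3 + 1 + 1 = 6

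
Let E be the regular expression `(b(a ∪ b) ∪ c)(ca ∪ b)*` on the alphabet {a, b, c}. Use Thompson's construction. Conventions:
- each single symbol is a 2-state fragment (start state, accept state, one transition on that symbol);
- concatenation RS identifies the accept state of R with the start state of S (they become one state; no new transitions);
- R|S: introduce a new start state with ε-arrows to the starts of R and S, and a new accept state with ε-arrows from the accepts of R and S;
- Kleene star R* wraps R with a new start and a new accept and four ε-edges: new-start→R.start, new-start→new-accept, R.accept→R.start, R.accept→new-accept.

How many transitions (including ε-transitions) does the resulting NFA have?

23

Building bottom-up:
Each of the 7 symbol leaves contributes 1 transition (1 symbol, 0 ε).
  a ∪ b — 6 transitions (2 symbol, 4 ε)
  b(a ∪ b) — 7 transitions (3 symbol, 4 ε)
  b(a ∪ b) ∪ c — 12 transitions (4 symbol, 8 ε)
  ca — 2 transitions (2 symbol, 0 ε)
  ca ∪ b — 7 transitions (3 symbol, 4 ε)
  (ca ∪ b)* — 11 transitions (3 symbol, 8 ε)
  (b(a ∪ b) ∪ c)(ca ∪ b)* — 23 transitions (7 symbol, 16 ε)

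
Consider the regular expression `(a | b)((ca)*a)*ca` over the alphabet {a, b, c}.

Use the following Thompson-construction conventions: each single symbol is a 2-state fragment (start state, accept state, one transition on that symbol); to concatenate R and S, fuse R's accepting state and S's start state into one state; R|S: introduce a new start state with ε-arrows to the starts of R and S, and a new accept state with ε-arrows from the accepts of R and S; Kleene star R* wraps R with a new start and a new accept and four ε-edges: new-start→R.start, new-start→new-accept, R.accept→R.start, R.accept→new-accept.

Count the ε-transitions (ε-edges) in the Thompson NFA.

12

Bottom-up over the parse tree:
Each of the 7 symbol leaves contributes 0 ε-transitions.
  a | b : 4 ε-transitions
  ca : 0 ε-transitions
  (ca)* : 4 ε-transitions
  (ca)*a : 4 ε-transitions
  ((ca)*a)* : 8 ε-transitions
  (a | b)((ca)*a)*ca : 12 ε-transitions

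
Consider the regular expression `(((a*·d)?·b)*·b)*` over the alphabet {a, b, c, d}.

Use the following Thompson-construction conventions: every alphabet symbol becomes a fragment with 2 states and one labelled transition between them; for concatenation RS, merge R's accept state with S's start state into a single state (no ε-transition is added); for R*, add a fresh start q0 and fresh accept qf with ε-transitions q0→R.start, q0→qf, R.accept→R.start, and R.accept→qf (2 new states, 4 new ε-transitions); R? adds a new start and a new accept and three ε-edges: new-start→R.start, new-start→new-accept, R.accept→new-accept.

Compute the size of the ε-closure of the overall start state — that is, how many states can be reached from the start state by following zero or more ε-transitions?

Work bottom-up. For each fragment F, track |ε-closure(F.start)| and whether F's accept lies in that closure (i.e. whether F accepts ε). A single-symbol fragment has closure size 1 and does not accept ε.
  a* : |ε-closure| = 1 (new start) + 1 (body) + 1 (new accept) = 3
  a*·d : |ε-closure| = 3 + (1−1) = 3 (closure spills across the concat boundary because the left factor accepts ε)
  (a*·d)? : |ε-closure| = 1 (new start) + 3 (body) + 1 (new accept, via ε) = 5
  (a*·d)?·b : |ε-closure| = 5 + (1−1) = 5 (closure spills across the concat boundary because the left factor accepts ε)
  ((a*·d)?·b)* : |ε-closure| = 1 (new start) + 5 (body) + 1 (new accept) = 7
  ((a*·d)?·b)*·b : the left operand accepts ε, so the closure extends into the next operand (the shared merged state is already counted); |ε-closure| = 7 + (1−1) = 7
  (((a*·d)?·b)*·b)* : the star's fresh start ε-reaches both the body's start and the fresh accept: |ε-closure| = 2 + 7 = 9

9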